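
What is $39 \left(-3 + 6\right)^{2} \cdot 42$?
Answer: $14742$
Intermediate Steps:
$39 \left(-3 + 6\right)^{2} \cdot 42 = 39 \cdot 3^{2} \cdot 42 = 39 \cdot 9 \cdot 42 = 351 \cdot 42 = 14742$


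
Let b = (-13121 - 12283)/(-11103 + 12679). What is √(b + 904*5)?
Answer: √699164426/394 ≈ 67.111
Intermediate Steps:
b = -6351/394 (b = -25404/1576 = -25404*1/1576 = -6351/394 ≈ -16.119)
√(b + 904*5) = √(-6351/394 + 904*5) = √(-6351/394 + 4520) = √(1774529/394) = √699164426/394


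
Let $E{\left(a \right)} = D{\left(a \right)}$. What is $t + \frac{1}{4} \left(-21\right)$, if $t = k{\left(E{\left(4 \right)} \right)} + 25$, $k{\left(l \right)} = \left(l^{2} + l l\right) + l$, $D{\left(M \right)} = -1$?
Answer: $\frac{83}{4} \approx 20.75$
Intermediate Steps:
$E{\left(a \right)} = -1$
$k{\left(l \right)} = l + 2 l^{2}$ ($k{\left(l \right)} = \left(l^{2} + l^{2}\right) + l = 2 l^{2} + l = l + 2 l^{2}$)
$t = 26$ ($t = - (1 + 2 \left(-1\right)) + 25 = - (1 - 2) + 25 = \left(-1\right) \left(-1\right) + 25 = 1 + 25 = 26$)
$t + \frac{1}{4} \left(-21\right) = 26 + \frac{1}{4} \left(-21\right) = 26 - \frac{21}{4} = \frac{83}{4}$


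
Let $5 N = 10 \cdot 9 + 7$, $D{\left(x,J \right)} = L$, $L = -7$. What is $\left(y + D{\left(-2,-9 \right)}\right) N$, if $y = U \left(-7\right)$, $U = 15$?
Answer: $- \frac{10864}{5} \approx -2172.8$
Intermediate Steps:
$y = -105$ ($y = 15 \left(-7\right) = -105$)
$D{\left(x,J \right)} = -7$
$N = \frac{97}{5}$ ($N = \frac{10 \cdot 9 + 7}{5} = \frac{90 + 7}{5} = \frac{1}{5} \cdot 97 = \frac{97}{5} \approx 19.4$)
$\left(y + D{\left(-2,-9 \right)}\right) N = \left(-105 - 7\right) \frac{97}{5} = \left(-112\right) \frac{97}{5} = - \frac{10864}{5}$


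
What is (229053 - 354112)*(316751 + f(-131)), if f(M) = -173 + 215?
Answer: -39617815787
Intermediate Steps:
f(M) = 42
(229053 - 354112)*(316751 + f(-131)) = (229053 - 354112)*(316751 + 42) = -125059*316793 = -39617815787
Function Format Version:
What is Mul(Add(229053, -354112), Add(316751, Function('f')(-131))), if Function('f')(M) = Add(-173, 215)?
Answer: -39617815787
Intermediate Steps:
Function('f')(M) = 42
Mul(Add(229053, -354112), Add(316751, Function('f')(-131))) = Mul(Add(229053, -354112), Add(316751, 42)) = Mul(-125059, 316793) = -39617815787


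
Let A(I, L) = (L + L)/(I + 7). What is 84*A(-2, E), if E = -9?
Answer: -1512/5 ≈ -302.40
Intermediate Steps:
A(I, L) = 2*L/(7 + I) (A(I, L) = (2*L)/(7 + I) = 2*L/(7 + I))
84*A(-2, E) = 84*(2*(-9)/(7 - 2)) = 84*(2*(-9)/5) = 84*(2*(-9)*(⅕)) = 84*(-18/5) = -1512/5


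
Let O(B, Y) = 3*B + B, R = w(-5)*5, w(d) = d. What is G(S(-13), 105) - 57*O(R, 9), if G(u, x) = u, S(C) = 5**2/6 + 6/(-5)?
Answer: 171089/30 ≈ 5703.0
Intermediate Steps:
S(C) = 89/30 (S(C) = 25*(1/6) + 6*(-1/5) = 25/6 - 6/5 = 89/30)
R = -25 (R = -5*5 = -25)
O(B, Y) = 4*B
G(S(-13), 105) - 57*O(R, 9) = 89/30 - 57*4*(-25) = 89/30 - 57*(-100) = 89/30 - 1*(-5700) = 89/30 + 5700 = 171089/30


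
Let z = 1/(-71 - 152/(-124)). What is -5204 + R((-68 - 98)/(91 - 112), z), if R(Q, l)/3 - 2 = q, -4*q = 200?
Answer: -5348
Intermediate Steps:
z = -31/2163 (z = 1/(-71 - 152*(-1/124)) = 1/(-71 + 38/31) = 1/(-2163/31) = -31/2163 ≈ -0.014332)
q = -50 (q = -¼*200 = -50)
R(Q, l) = -144 (R(Q, l) = 6 + 3*(-50) = 6 - 150 = -144)
-5204 + R((-68 - 98)/(91 - 112), z) = -5204 - 144 = -5348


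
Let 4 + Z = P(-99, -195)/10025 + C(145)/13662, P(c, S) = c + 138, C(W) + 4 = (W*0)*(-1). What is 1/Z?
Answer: -68480775/273676741 ≈ -0.25023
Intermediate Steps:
C(W) = -4 (C(W) = -4 + (W*0)*(-1) = -4 + 0*(-1) = -4 + 0 = -4)
P(c, S) = 138 + c
Z = -273676741/68480775 (Z = -4 + ((138 - 99)/10025 - 4/13662) = -4 + (39*(1/10025) - 4*1/13662) = -4 + (39/10025 - 2/6831) = -4 + 246359/68480775 = -273676741/68480775 ≈ -3.9964)
1/Z = 1/(-273676741/68480775) = -68480775/273676741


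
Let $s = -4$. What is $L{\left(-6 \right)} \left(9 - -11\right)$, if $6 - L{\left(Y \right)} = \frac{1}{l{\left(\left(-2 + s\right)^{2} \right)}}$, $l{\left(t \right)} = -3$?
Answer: $\frac{380}{3} \approx 126.67$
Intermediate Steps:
$L{\left(Y \right)} = \frac{19}{3}$ ($L{\left(Y \right)} = 6 - \frac{1}{-3} = 6 - - \frac{1}{3} = 6 + \frac{1}{3} = \frac{19}{3}$)
$L{\left(-6 \right)} \left(9 - -11\right) = \frac{19 \left(9 - -11\right)}{3} = \frac{19 \left(9 + 11\right)}{3} = \frac{19}{3} \cdot 20 = \frac{380}{3}$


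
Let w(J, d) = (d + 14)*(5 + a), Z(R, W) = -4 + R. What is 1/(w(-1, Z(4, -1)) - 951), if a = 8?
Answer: -1/769 ≈ -0.0013004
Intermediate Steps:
w(J, d) = 182 + 13*d (w(J, d) = (d + 14)*(5 + 8) = (14 + d)*13 = 182 + 13*d)
1/(w(-1, Z(4, -1)) - 951) = 1/((182 + 13*(-4 + 4)) - 951) = 1/((182 + 13*0) - 951) = 1/((182 + 0) - 951) = 1/(182 - 951) = 1/(-769) = -1/769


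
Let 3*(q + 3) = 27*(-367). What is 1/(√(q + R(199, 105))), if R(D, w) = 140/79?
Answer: -I*√20621686/261034 ≈ -0.017397*I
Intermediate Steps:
R(D, w) = 140/79 (R(D, w) = 140*(1/79) = 140/79)
q = -3306 (q = -3 + (27*(-367))/3 = -3 + (⅓)*(-9909) = -3 - 3303 = -3306)
1/(√(q + R(199, 105))) = 1/(√(-3306 + 140/79)) = 1/(√(-261034/79)) = 1/(I*√20621686/79) = -I*√20621686/261034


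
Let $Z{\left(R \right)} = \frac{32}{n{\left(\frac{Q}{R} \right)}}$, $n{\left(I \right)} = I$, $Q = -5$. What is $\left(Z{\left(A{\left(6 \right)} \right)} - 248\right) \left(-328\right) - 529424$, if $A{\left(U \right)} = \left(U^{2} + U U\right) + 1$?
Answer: $- \frac{1474192}{5} \approx -2.9484 \cdot 10^{5}$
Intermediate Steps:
$A{\left(U \right)} = 1 + 2 U^{2}$ ($A{\left(U \right)} = \left(U^{2} + U^{2}\right) + 1 = 2 U^{2} + 1 = 1 + 2 U^{2}$)
$Z{\left(R \right)} = - \frac{32 R}{5}$ ($Z{\left(R \right)} = \frac{32}{\left(-5\right) \frac{1}{R}} = 32 \left(- \frac{R}{5}\right) = - \frac{32 R}{5}$)
$\left(Z{\left(A{\left(6 \right)} \right)} - 248\right) \left(-328\right) - 529424 = \left(- \frac{32 \left(1 + 2 \cdot 6^{2}\right)}{5} - 248\right) \left(-328\right) - 529424 = \left(- \frac{32 \left(1 + 2 \cdot 36\right)}{5} - 248\right) \left(-328\right) - 529424 = \left(- \frac{32 \left(1 + 72\right)}{5} - 248\right) \left(-328\right) - 529424 = \left(\left(- \frac{32}{5}\right) 73 - 248\right) \left(-328\right) - 529424 = \left(- \frac{2336}{5} - 248\right) \left(-328\right) - 529424 = \left(- \frac{3576}{5}\right) \left(-328\right) - 529424 = \frac{1172928}{5} - 529424 = - \frac{1474192}{5}$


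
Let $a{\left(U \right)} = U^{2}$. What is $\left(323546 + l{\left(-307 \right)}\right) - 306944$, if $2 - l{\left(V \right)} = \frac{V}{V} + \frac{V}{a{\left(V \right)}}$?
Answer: $\frac{5097122}{307} \approx 16603.0$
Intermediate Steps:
$l{\left(V \right)} = 1 - \frac{1}{V}$ ($l{\left(V \right)} = 2 - \left(\frac{V}{V} + \frac{V}{V^{2}}\right) = 2 - \left(1 + \frac{V}{V^{2}}\right) = 2 - \left(1 + \frac{1}{V}\right) = 1 - \frac{1}{V}$)
$\left(323546 + l{\left(-307 \right)}\right) - 306944 = \left(323546 + \frac{-1 - 307}{-307}\right) - 306944 = \left(323546 - - \frac{308}{307}\right) - 306944 = \left(323546 + \frac{308}{307}\right) - 306944 = \frac{99328930}{307} - 306944 = \frac{5097122}{307}$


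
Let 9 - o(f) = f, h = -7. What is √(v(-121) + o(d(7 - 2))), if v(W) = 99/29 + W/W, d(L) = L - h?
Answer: √1189/29 ≈ 1.1890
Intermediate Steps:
d(L) = 7 + L (d(L) = L - 1*(-7) = L + 7 = 7 + L)
o(f) = 9 - f
v(W) = 128/29 (v(W) = 99*(1/29) + 1 = 99/29 + 1 = 128/29)
√(v(-121) + o(d(7 - 2))) = √(128/29 + (9 - (7 + (7 - 2)))) = √(128/29 + (9 - (7 + 5))) = √(128/29 + (9 - 1*12)) = √(128/29 + (9 - 12)) = √(128/29 - 3) = √(41/29) = √1189/29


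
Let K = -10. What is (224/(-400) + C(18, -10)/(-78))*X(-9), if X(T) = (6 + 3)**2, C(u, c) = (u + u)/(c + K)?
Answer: -28269/650 ≈ -43.491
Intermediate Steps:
C(u, c) = 2*u/(-10 + c) (C(u, c) = (u + u)/(c - 10) = (2*u)/(-10 + c) = 2*u/(-10 + c))
X(T) = 81 (X(T) = 9**2 = 81)
(224/(-400) + C(18, -10)/(-78))*X(-9) = (224/(-400) + (2*18/(-10 - 10))/(-78))*81 = (224*(-1/400) + (2*18/(-20))*(-1/78))*81 = (-14/25 + (2*18*(-1/20))*(-1/78))*81 = (-14/25 - 9/5*(-1/78))*81 = (-14/25 + 3/130)*81 = -349/650*81 = -28269/650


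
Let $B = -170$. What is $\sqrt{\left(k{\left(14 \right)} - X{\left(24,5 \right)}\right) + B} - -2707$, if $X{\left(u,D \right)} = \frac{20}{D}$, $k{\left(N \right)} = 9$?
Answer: $2707 + i \sqrt{165} \approx 2707.0 + 12.845 i$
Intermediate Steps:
$\sqrt{\left(k{\left(14 \right)} - X{\left(24,5 \right)}\right) + B} - -2707 = \sqrt{\left(9 - \frac{20}{5}\right) - 170} - -2707 = \sqrt{\left(9 - 20 \cdot \frac{1}{5}\right) - 170} + 2707 = \sqrt{\left(9 - 4\right) - 170} + 2707 = \sqrt{5 - 170} + 2707 = \sqrt{-165} + 2707 = i \sqrt{165} + 2707 = 2707 + i \sqrt{165}$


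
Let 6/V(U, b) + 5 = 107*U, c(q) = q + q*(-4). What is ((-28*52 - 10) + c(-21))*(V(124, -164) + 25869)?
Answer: -160456691953/4421 ≈ -3.6294e+7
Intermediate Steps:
c(q) = -3*q (c(q) = q - 4*q = -3*q)
V(U, b) = 6/(-5 + 107*U)
((-28*52 - 10) + c(-21))*(V(124, -164) + 25869) = ((-28*52 - 10) - 3*(-21))*(6/(-5 + 107*124) + 25869) = ((-1456 - 10) + 63)*(6/(-5 + 13268) + 25869) = (-1466 + 63)*(6/13263 + 25869) = -1403*(6*(1/13263) + 25869) = -1403*(2/4421 + 25869) = -1403*114366851/4421 = -160456691953/4421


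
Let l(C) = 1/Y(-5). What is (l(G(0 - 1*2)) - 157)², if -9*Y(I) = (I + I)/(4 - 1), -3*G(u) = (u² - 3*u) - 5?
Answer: 2380849/100 ≈ 23809.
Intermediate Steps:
G(u) = 5/3 + u - u²/3 (G(u) = -((u² - 3*u) - 5)/3 = -(-5 + u² - 3*u)/3 = 5/3 + u - u²/3)
Y(I) = -2*I/27 (Y(I) = -(I + I)/(9*(4 - 1)) = -2*I/(9*3) = -2*I/27)
l(C) = 27/10 (l(C) = 1/(-2/27*(-5)) = 1/(10/27) = 27/10)
(l(G(0 - 1*2)) - 157)² = (27/10 - 157)² = (-1543/10)² = 2380849/100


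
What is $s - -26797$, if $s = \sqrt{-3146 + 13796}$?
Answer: $26797 + 5 \sqrt{426} \approx 26900.0$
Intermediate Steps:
$s = 5 \sqrt{426}$ ($s = \sqrt{10650} = 5 \sqrt{426} \approx 103.2$)
$s - -26797 = 5 \sqrt{426} - -26797 = 5 \sqrt{426} + 26797 = 26797 + 5 \sqrt{426}$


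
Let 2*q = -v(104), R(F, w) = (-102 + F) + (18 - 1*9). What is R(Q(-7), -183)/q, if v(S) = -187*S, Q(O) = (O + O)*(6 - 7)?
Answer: -79/9724 ≈ -0.0081242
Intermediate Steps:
Q(O) = -2*O (Q(O) = (2*O)*(-1) = -2*O)
R(F, w) = -93 + F (R(F, w) = (-102 + F) + (18 - 9) = (-102 + F) + 9 = -93 + F)
q = 9724 (q = (-(-187)*104)/2 = (-1*(-19448))/2 = (½)*19448 = 9724)
R(Q(-7), -183)/q = (-93 - 2*(-7))/9724 = (-93 + 14)*(1/9724) = -79*1/9724 = -79/9724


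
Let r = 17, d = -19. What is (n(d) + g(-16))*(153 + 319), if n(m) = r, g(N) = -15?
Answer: 944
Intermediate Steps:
n(m) = 17
(n(d) + g(-16))*(153 + 319) = (17 - 15)*(153 + 319) = 2*472 = 944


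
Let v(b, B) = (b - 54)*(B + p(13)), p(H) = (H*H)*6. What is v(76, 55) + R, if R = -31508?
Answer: -7990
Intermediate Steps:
p(H) = 6*H² (p(H) = H²*6 = 6*H²)
v(b, B) = (-54 + b)*(1014 + B) (v(b, B) = (b - 54)*(B + 6*13²) = (-54 + b)*(B + 6*169) = (-54 + b)*(B + 1014) = (-54 + b)*(1014 + B))
v(76, 55) + R = (-54756 - 54*55 + 1014*76 + 55*76) - 31508 = (-54756 - 2970 + 77064 + 4180) - 31508 = 23518 - 31508 = -7990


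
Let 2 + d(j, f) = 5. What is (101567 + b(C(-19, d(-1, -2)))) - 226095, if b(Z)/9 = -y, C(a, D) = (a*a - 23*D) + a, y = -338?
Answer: -121486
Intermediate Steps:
d(j, f) = 3 (d(j, f) = -2 + 5 = 3)
C(a, D) = a + a² - 23*D (C(a, D) = (a² - 23*D) + a = a + a² - 23*D)
b(Z) = 3042 (b(Z) = 9*(-1*(-338)) = 9*338 = 3042)
(101567 + b(C(-19, d(-1, -2)))) - 226095 = (101567 + 3042) - 226095 = 104609 - 226095 = -121486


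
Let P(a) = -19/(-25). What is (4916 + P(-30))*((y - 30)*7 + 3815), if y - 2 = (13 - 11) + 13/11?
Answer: 4923397626/275 ≈ 1.7903e+7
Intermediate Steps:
P(a) = 19/25 (P(a) = -19*(-1/25) = 19/25)
y = 57/11 (y = 2 + ((13 - 11) + 13/11) = 2 + (2 + 13*(1/11)) = 2 + (2 + 13/11) = 2 + 35/11 = 57/11 ≈ 5.1818)
(4916 + P(-30))*((y - 30)*7 + 3815) = (4916 + 19/25)*((57/11 - 30)*7 + 3815) = 122919*(-273/11*7 + 3815)/25 = 122919*(-1911/11 + 3815)/25 = (122919/25)*(40054/11) = 4923397626/275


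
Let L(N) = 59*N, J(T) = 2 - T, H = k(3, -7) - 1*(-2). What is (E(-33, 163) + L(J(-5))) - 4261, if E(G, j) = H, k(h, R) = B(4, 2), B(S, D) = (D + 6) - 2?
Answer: -3840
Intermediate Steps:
B(S, D) = 4 + D (B(S, D) = (6 + D) - 2 = 4 + D)
k(h, R) = 6 (k(h, R) = 4 + 2 = 6)
H = 8 (H = 6 - 1*(-2) = 6 + 2 = 8)
E(G, j) = 8
(E(-33, 163) + L(J(-5))) - 4261 = (8 + 59*(2 - 1*(-5))) - 4261 = (8 + 59*(2 + 5)) - 4261 = (8 + 59*7) - 4261 = (8 + 413) - 4261 = 421 - 4261 = -3840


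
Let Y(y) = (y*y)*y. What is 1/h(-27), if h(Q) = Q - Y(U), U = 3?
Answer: -1/54 ≈ -0.018519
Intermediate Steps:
Y(y) = y³ (Y(y) = y²*y = y³)
h(Q) = -27 + Q (h(Q) = Q - 1*3³ = Q - 1*27 = Q - 27 = -27 + Q)
1/h(-27) = 1/(-27 - 27) = 1/(-54) = -1/54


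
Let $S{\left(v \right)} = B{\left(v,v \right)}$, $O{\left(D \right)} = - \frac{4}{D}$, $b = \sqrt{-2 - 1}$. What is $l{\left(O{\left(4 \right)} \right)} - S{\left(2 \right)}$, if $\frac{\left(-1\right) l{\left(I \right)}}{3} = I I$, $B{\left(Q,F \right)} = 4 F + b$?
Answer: $-11 - i \sqrt{3} \approx -11.0 - 1.732 i$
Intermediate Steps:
$b = i \sqrt{3}$ ($b = \sqrt{-3} = i \sqrt{3} \approx 1.732 i$)
$B{\left(Q,F \right)} = 4 F + i \sqrt{3}$
$l{\left(I \right)} = - 3 I^{2}$ ($l{\left(I \right)} = - 3 I I = - 3 I^{2}$)
$S{\left(v \right)} = 4 v + i \sqrt{3}$
$l{\left(O{\left(4 \right)} \right)} - S{\left(2 \right)} = - 3 \left(- \frac{4}{4}\right)^{2} - \left(4 \cdot 2 + i \sqrt{3}\right) = - 3 \left(\left(-4\right) \frac{1}{4}\right)^{2} - \left(8 + i \sqrt{3}\right) = - 3 \left(-1\right)^{2} - \left(8 + i \sqrt{3}\right) = \left(-3\right) 1 - \left(8 + i \sqrt{3}\right) = -3 - \left(8 + i \sqrt{3}\right) = -11 - i \sqrt{3}$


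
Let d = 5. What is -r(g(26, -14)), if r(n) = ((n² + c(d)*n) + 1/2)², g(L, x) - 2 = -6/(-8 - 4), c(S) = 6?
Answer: -7569/16 ≈ -473.06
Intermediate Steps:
g(L, x) = 5/2 (g(L, x) = 2 - 6/(-8 - 4) = 2 - 6/(-12) = 2 - 6*(-1/12) = 2 + ½ = 5/2)
r(n) = (½ + n² + 6*n)² (r(n) = ((n² + 6*n) + 1/2)² = ((n² + 6*n) + ½)² = (½ + n² + 6*n)²)
-r(g(26, -14)) = -(1 + 2*(5/2)² + 12*(5/2))²/4 = -(1 + 2*(25/4) + 30)²/4 = -(1 + 25/2 + 30)²/4 = -(87/2)²/4 = -7569/(4*4) = -1*7569/16 = -7569/16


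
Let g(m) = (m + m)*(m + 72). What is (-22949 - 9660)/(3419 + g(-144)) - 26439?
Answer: -638666654/24155 ≈ -26440.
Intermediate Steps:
g(m) = 2*m*(72 + m) (g(m) = (2*m)*(72 + m) = 2*m*(72 + m))
(-22949 - 9660)/(3419 + g(-144)) - 26439 = (-22949 - 9660)/(3419 + 2*(-144)*(72 - 144)) - 26439 = -32609/(3419 + 2*(-144)*(-72)) - 26439 = -32609/(3419 + 20736) - 26439 = -32609/24155 - 26439 = -638666654/24155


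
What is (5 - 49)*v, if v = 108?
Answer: -4752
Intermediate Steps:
(5 - 49)*v = (5 - 49)*108 = -44*108 = -4752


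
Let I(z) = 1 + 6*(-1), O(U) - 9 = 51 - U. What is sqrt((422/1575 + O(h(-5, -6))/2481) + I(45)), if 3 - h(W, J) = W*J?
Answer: 2*I*sqrt(8854211821)/86835 ≈ 2.1673*I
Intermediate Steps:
h(W, J) = 3 - J*W (h(W, J) = 3 - W*J = 3 - J*W)
O(U) = 60 - U (O(U) = 9 + (51 - U) = 60 - U)
I(z) = -5 (I(z) = 1 - 6 = -5)
sqrt((422/1575 + O(h(-5, -6))/2481) + I(45)) = sqrt((422/1575 + (60 - (3 - 1*(-6)*(-5)))/2481) - 5) = sqrt((422*(1/1575) + (60 - (3 - 30))*(1/2481)) - 5) = sqrt((422/1575 + (60 - 1*(-27))*(1/2481)) - 5) = sqrt((422/1575 + (60 + 27)*(1/2481)) - 5) = sqrt((422/1575 + 87*(1/2481)) - 5) = sqrt((422/1575 + 29/827) - 5) = sqrt(394669/1302525 - 5) = sqrt(-6117956/1302525) = 2*I*sqrt(8854211821)/86835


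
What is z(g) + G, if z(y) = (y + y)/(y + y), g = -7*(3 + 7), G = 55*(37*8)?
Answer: 16281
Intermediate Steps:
G = 16280 (G = 55*296 = 16280)
g = -70 (g = -7*10 = -70)
z(y) = 1 (z(y) = (2*y)/((2*y)) = (2*y)*(1/(2*y)) = 1)
z(g) + G = 1 + 16280 = 16281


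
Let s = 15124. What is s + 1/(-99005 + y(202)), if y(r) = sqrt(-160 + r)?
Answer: 148245296403887/9801989983 - sqrt(42)/9801989983 ≈ 15124.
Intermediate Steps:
s + 1/(-99005 + y(202)) = 15124 + 1/(-99005 + sqrt(-160 + 202)) = 15124 + 1/(-99005 + sqrt(42))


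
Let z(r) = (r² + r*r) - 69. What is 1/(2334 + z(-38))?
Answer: 1/5153 ≈ 0.00019406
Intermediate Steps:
z(r) = -69 + 2*r² (z(r) = (r² + r²) - 69 = 2*r² - 69 = -69 + 2*r²)
1/(2334 + z(-38)) = 1/(2334 + (-69 + 2*(-38)²)) = 1/(2334 + (-69 + 2*1444)) = 1/(2334 + (-69 + 2888)) = 1/(2334 + 2819) = 1/5153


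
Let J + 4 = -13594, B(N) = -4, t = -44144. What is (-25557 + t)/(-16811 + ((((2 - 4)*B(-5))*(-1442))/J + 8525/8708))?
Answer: 4126695938092/995198698993 ≈ 4.1466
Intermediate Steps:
J = -13598 (J = -4 - 13594 = -13598)
(-25557 + t)/(-16811 + ((((2 - 4)*B(-5))*(-1442))/J + 8525/8708)) = (-25557 - 44144)/(-16811 + ((((2 - 4)*(-4))*(-1442))/(-13598) + 8525/8708)) = -69701/(-16811 + ((-2*(-4)*(-1442))*(-1/13598) + 8525*(1/8708))) = -69701/(-16811 + ((8*(-1442))*(-1/13598) + 8525/8708)) = -69701/(-16811 + (-11536*(-1/13598) + 8525/8708)) = -69701/(-16811 + (5768/6799 + 8525/8708)) = -69701/(-16811 + 108189219/59205692) = -69701/(-995198698993/59205692) = -69701*(-59205692/995198698993) = 4126695938092/995198698993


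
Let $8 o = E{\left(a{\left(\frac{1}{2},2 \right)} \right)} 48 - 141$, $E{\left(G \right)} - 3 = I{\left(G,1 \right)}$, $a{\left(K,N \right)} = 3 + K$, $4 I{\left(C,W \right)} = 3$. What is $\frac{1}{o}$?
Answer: $\frac{8}{39} \approx 0.20513$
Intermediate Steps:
$I{\left(C,W \right)} = \frac{3}{4}$ ($I{\left(C,W \right)} = \frac{1}{4} \cdot 3 = \frac{3}{4}$)
$E{\left(G \right)} = \frac{15}{4}$ ($E{\left(G \right)} = 3 + \frac{3}{4} = \frac{15}{4}$)
$o = \frac{39}{8}$ ($o = \frac{\frac{15}{4} \cdot 48 - 141}{8} = \frac{180 - 141}{8} = \frac{1}{8} \cdot 39 = \frac{39}{8} \approx 4.875$)
$\frac{1}{o} = \frac{1}{\frac{39}{8}} = \frac{8}{39}$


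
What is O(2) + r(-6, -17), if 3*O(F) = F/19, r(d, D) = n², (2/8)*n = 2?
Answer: 3650/57 ≈ 64.035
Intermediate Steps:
n = 8 (n = 4*2 = 8)
r(d, D) = 64 (r(d, D) = 8² = 64)
O(F) = F/57 (O(F) = (F/19)/3 = F/57)
O(2) + r(-6, -17) = (1/57)*2 + 64 = 2/57 + 64 = 3650/57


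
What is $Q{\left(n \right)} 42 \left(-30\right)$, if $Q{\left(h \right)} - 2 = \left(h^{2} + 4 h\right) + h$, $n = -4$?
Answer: $2520$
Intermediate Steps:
$Q{\left(h \right)} = 2 + h^{2} + 5 h$ ($Q{\left(h \right)} = 2 + \left(\left(h^{2} + 4 h\right) + h\right) = 2 + \left(h^{2} + 5 h\right) = 2 + h^{2} + 5 h$)
$Q{\left(n \right)} 42 \left(-30\right) = \left(2 + \left(-4\right)^{2} + 5 \left(-4\right)\right) 42 \left(-30\right) = \left(2 + 16 - 20\right) 42 \left(-30\right) = \left(-2\right) 42 \left(-30\right) = \left(-84\right) \left(-30\right) = 2520$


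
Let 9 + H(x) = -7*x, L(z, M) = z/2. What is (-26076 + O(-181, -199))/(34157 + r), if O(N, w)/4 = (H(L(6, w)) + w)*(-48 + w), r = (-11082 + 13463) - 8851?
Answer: 200176/27687 ≈ 7.2300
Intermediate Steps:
r = -6470 (r = 2381 - 8851 = -6470)
L(z, M) = z/2 (L(z, M) = z*(½) = z/2)
H(x) = -9 - 7*x
O(N, w) = 4*(-48 + w)*(-30 + w) (O(N, w) = 4*(((-9 - 7*6/2) + w)*(-48 + w)) = 4*(((-9 - 7*3) + w)*(-48 + w)) = 4*(((-9 - 21) + w)*(-48 + w)) = 4*((-30 + w)*(-48 + w)) = 4*((-48 + w)*(-30 + w)) = 4*(-48 + w)*(-30 + w))
(-26076 + O(-181, -199))/(34157 + r) = (-26076 + (5760 - 312*(-199) + 4*(-199)²))/(34157 - 6470) = (-26076 + (5760 + 62088 + 4*39601))/27687 = (-26076 + (5760 + 62088 + 158404))*(1/27687) = (-26076 + 226252)*(1/27687) = 200176*(1/27687) = 200176/27687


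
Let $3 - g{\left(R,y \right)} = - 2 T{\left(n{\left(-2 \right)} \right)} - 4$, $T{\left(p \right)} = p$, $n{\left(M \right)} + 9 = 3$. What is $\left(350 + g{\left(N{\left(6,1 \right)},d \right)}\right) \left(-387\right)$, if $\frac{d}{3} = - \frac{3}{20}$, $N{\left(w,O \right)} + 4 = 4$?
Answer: $-133515$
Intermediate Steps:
$n{\left(M \right)} = -6$ ($n{\left(M \right)} = -9 + 3 = -6$)
$N{\left(w,O \right)} = 0$ ($N{\left(w,O \right)} = -4 + 4 = 0$)
$d = - \frac{9}{20}$ ($d = 3 \left(- \frac{3}{20}\right) = - \frac{9}{20} \approx -0.45$)
$g{\left(R,y \right)} = -5$ ($g{\left(R,y \right)} = 3 - \left(\left(-2\right) \left(-6\right) - 4\right) = 3 - \left(12 - 4\right) = 3 - 8 = -5$)
$\left(350 + g{\left(N{\left(6,1 \right)},d \right)}\right) \left(-387\right) = \left(350 - 5\right) \left(-387\right) = 345 \left(-387\right) = -133515$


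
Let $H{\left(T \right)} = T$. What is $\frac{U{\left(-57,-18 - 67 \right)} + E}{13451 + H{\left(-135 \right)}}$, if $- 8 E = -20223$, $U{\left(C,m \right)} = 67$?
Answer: $\frac{20759}{106528} \approx 0.19487$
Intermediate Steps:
$E = \frac{20223}{8}$ ($E = \left(- \frac{1}{8}\right) \left(-20223\right) = \frac{20223}{8} \approx 2527.9$)
$\frac{U{\left(-57,-18 - 67 \right)} + E}{13451 + H{\left(-135 \right)}} = \frac{67 + \frac{20223}{8}}{13451 - 135} = \frac{20759}{8 \cdot 13316} = \frac{20759}{8} \cdot \frac{1}{13316} = \frac{20759}{106528}$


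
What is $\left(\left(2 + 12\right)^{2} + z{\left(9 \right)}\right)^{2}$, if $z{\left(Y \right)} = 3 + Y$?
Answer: $43264$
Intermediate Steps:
$\left(\left(2 + 12\right)^{2} + z{\left(9 \right)}\right)^{2} = \left(\left(2 + 12\right)^{2} + \left(3 + 9\right)\right)^{2} = \left(14^{2} + 12\right)^{2} = \left(196 + 12\right)^{2} = 208^{2} = 43264$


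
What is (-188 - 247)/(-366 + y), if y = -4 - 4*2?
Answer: 145/126 ≈ 1.1508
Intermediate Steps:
y = -12 (y = -4 - 8 = -12)
(-188 - 247)/(-366 + y) = (-188 - 247)/(-366 - 12) = -435/(-378) = -435*(-1/378) = 145/126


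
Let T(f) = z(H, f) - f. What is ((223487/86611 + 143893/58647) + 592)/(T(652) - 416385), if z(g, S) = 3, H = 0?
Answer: -1516309473188/1059156954674889 ≈ -0.0014316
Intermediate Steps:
T(f) = 3 - f
((223487/86611 + 143893/58647) + 592)/(T(652) - 416385) = ((223487/86611 + 143893/58647) + 592)/((3 - 1*652) - 416385) = ((223487*(1/86611) + 143893*(1/58647)) + 592)/((3 - 652) - 416385) = ((223487/86611 + 143893/58647) + 592)/(-649 - 416385) = (25569558712/5079475317 + 592)/(-417034) = (3032618946376/5079475317)*(-1/417034) = -1516309473188/1059156954674889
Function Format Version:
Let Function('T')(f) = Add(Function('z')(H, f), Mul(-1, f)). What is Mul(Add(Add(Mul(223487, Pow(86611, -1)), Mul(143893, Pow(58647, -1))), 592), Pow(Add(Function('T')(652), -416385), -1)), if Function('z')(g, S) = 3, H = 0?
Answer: Rational(-1516309473188, 1059156954674889) ≈ -0.0014316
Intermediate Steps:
Function('T')(f) = Add(3, Mul(-1, f))
Mul(Add(Add(Mul(223487, Pow(86611, -1)), Mul(143893, Pow(58647, -1))), 592), Pow(Add(Function('T')(652), -416385), -1)) = Mul(Add(Add(Mul(223487, Pow(86611, -1)), Mul(143893, Pow(58647, -1))), 592), Pow(Add(Add(3, Mul(-1, 652)), -416385), -1)) = Mul(Add(Add(Mul(223487, Rational(1, 86611)), Mul(143893, Rational(1, 58647))), 592), Pow(Add(Add(3, -652), -416385), -1)) = Mul(Add(Add(Rational(223487, 86611), Rational(143893, 58647)), 592), Pow(Add(-649, -416385), -1)) = Mul(Add(Rational(25569558712, 5079475317), 592), Pow(-417034, -1)) = Mul(Rational(3032618946376, 5079475317), Rational(-1, 417034)) = Rational(-1516309473188, 1059156954674889)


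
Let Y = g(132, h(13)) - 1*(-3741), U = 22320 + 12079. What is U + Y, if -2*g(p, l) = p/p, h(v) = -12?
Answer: 76279/2 ≈ 38140.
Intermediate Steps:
g(p, l) = -½ (g(p, l) = -p/(2*p) = -½*1 = -½)
U = 34399
Y = 7481/2 (Y = -½ - 1*(-3741) = -½ + 3741 = 7481/2 ≈ 3740.5)
U + Y = 34399 + 7481/2 = 76279/2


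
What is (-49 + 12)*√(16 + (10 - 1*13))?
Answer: -37*√13 ≈ -133.41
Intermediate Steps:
(-49 + 12)*√(16 + (10 - 1*13)) = -37*√(16 + (10 - 13)) = -37*√(16 - 3) = -37*√13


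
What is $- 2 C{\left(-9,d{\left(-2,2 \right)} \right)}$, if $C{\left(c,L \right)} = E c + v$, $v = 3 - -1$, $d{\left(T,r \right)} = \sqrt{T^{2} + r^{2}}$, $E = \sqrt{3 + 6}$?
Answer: $46$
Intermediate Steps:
$E = 3$ ($E = \sqrt{9} = 3$)
$v = 4$ ($v = 3 + 1 = 4$)
$C{\left(c,L \right)} = 4 + 3 c$ ($C{\left(c,L \right)} = 3 c + 4 = 4 + 3 c$)
$- 2 C{\left(-9,d{\left(-2,2 \right)} \right)} = - 2 \left(4 + 3 \left(-9\right)\right) = - 2 \left(4 - 27\right) = \left(-2\right) \left(-23\right) = 46$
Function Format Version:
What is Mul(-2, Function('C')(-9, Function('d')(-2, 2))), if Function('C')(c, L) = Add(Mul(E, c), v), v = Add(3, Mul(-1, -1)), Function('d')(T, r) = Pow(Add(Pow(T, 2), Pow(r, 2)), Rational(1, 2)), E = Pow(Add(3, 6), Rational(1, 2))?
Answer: 46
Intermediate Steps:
E = 3 (E = Pow(9, Rational(1, 2)) = 3)
v = 4 (v = Add(3, 1) = 4)
Function('C')(c, L) = Add(4, Mul(3, c)) (Function('C')(c, L) = Add(Mul(3, c), 4) = Add(4, Mul(3, c)))
Mul(-2, Function('C')(-9, Function('d')(-2, 2))) = Mul(-2, Add(4, Mul(3, -9))) = Mul(-2, Add(4, -27)) = Mul(-2, -23) = 46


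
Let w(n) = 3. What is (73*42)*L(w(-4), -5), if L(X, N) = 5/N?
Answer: -3066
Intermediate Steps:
(73*42)*L(w(-4), -5) = (73*42)*(5/(-5)) = 3066*(5*(-⅕)) = 3066*(-1) = -3066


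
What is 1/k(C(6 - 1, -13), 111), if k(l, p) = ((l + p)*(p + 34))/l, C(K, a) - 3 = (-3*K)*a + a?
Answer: 1/232 ≈ 0.0043103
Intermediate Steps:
C(K, a) = 3 + a - 3*K*a (C(K, a) = 3 + ((-3*K)*a + a) = 3 + (-3*K*a + a) = 3 + (a - 3*K*a) = 3 + a - 3*K*a)
k(l, p) = (34 + p)*(l + p)/l (k(l, p) = ((l + p)*(34 + p))/l = ((34 + p)*(l + p))/l = (34 + p)*(l + p)/l)
1/k(C(6 - 1, -13), 111) = 1/((111**2 + 34*111 + (3 - 13 - 3*(6 - 1)*(-13))*(34 + 111))/(3 - 13 - 3*(6 - 1)*(-13))) = 1/((12321 + 3774 + (3 - 13 - 3*5*(-13))*145)/(3 - 13 - 3*5*(-13))) = 1/((12321 + 3774 + (3 - 13 + 195)*145)/(3 - 13 + 195)) = 1/((12321 + 3774 + 185*145)/185) = 1/((12321 + 3774 + 26825)/185) = 1/((1/185)*42920) = 1/232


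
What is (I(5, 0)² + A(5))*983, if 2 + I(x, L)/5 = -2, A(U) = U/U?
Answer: 394183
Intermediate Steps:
A(U) = 1
I(x, L) = -20 (I(x, L) = -10 + 5*(-2) = -10 - 10 = -20)
(I(5, 0)² + A(5))*983 = ((-20)² + 1)*983 = (400 + 1)*983 = 401*983 = 394183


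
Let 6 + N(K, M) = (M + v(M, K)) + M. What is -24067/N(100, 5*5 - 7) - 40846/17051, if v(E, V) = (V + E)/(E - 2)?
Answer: -3295144290/5098249 ≈ -646.33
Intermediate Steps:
v(E, V) = (E + V)/(-2 + E)
N(K, M) = -6 + 2*M + (K + M)/(-2 + M) (N(K, M) = -6 + ((M + (M + K)/(-2 + M)) + M) = -6 + ((M + (K + M)/(-2 + M)) + M) = -6 + (2*M + (K + M)/(-2 + M)) = -6 + 2*M + (K + M)/(-2 + M))
-24067/N(100, 5*5 - 7) - 40846/17051 = -24067*(-2 + (5*5 - 7))/(100 + (5*5 - 7) + 2*(-3 + (5*5 - 7))*(-2 + (5*5 - 7))) - 40846/17051 = -24067*(-2 + (25 - 7))/(100 + (25 - 7) + 2*(-3 + (25 - 7))*(-2 + (25 - 7))) - 40846*1/17051 = -24067*(-2 + 18)/(100 + 18 + 2*(-3 + 18)*(-2 + 18)) - 40846/17051 = -24067*16/(100 + 18 + 2*15*16) - 40846/17051 = -24067*16/(100 + 18 + 480) - 40846/17051 = -24067/((1/16)*598) - 40846/17051 = -24067/299/8 - 40846/17051 = -24067*8/299 - 40846/17051 = -192536/299 - 40846/17051 = -3295144290/5098249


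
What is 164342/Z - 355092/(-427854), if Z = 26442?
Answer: 6641977061/942776289 ≈ 7.0451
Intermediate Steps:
164342/Z - 355092/(-427854) = 164342/26442 - 355092/(-427854) = 164342*(1/26442) - 355092*(-1/427854) = 82171/13221 + 59182/71309 = 6641977061/942776289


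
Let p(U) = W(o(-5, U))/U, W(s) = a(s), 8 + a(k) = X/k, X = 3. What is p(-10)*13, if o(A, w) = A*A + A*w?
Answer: 2587/250 ≈ 10.348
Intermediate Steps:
o(A, w) = A² + A*w
a(k) = -8 + 3/k
W(s) = -8 + 3/s
p(U) = (-8 + 3/(25 - 5*U))/U (p(U) = (-8 + 3/((-5*(-5 + U))))/U = (-8 + 3/(25 - 5*U))/U)
p(-10)*13 = ((⅕)*(-197 + 40*(-10))/(-10*(5 - 1*(-10))))*13 = ((⅕)*(-⅒)*(-197 - 400)/(5 + 10))*13 = ((⅕)*(-⅒)*(-597)/15)*13 = ((⅕)*(-⅒)*(1/15)*(-597))*13 = (199/250)*13 = 2587/250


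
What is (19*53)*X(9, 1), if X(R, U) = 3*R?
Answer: 27189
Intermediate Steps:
(19*53)*X(9, 1) = (19*53)*(3*9) = 1007*27 = 27189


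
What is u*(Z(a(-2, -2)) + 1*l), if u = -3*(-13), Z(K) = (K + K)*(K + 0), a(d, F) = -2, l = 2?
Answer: 390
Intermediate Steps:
Z(K) = 2*K² (Z(K) = (2*K)*K = 2*K²)
u = 39
u*(Z(a(-2, -2)) + 1*l) = 39*(2*(-2)² + 1*2) = 39*(2*4 + 2) = 39*(8 + 2) = 39*10 = 390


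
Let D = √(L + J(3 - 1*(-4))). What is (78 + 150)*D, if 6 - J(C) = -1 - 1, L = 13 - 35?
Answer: 228*I*√14 ≈ 853.1*I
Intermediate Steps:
L = -22
J(C) = 8 (J(C) = 6 - (-1 - 1) = 6 - 1*(-2) = 6 + 2 = 8)
D = I*√14 (D = √(-22 + 8) = √(-14) = I*√14 ≈ 3.7417*I)
(78 + 150)*D = (78 + 150)*(I*√14) = 228*(I*√14) = 228*I*√14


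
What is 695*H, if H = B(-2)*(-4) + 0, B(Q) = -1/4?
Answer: 695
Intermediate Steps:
B(Q) = -1/4 (B(Q) = -1*1/4 = -1/4)
H = 1 (H = -1/4*(-4) + 0 = 1 + 0 = 1)
695*H = 695*1 = 695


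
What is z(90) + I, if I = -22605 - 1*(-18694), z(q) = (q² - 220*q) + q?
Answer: -15521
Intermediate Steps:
z(q) = q² - 219*q
I = -3911 (I = -22605 + 18694 = -3911)
z(90) + I = 90*(-219 + 90) - 3911 = 90*(-129) - 3911 = -11610 - 3911 = -15521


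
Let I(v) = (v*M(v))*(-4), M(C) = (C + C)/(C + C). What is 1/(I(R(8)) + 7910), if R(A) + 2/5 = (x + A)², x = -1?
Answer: 5/38578 ≈ 0.00012961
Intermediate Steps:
R(A) = -⅖ + (-1 + A)²
M(C) = 1 (M(C) = (2*C)/((2*C)) = (2*C)*(1/(2*C)) = 1)
I(v) = -4*v (I(v) = (v*1)*(-4) = v*(-4) = -4*v)
1/(I(R(8)) + 7910) = 1/(-4*(-⅖ + (-1 + 8)²) + 7910) = 1/(-4*(-⅖ + 7²) + 7910) = 1/(-4*(-⅖ + 49) + 7910) = 1/(-4*243/5 + 7910) = 1/(-972/5 + 7910) = 1/(38578/5) = 5/38578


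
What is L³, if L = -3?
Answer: -27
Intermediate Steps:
L³ = (-3)³ = -27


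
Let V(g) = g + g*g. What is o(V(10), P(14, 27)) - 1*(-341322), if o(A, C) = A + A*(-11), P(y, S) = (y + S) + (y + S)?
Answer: 340222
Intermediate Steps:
V(g) = g + g**2
P(y, S) = 2*S + 2*y (P(y, S) = (S + y) + (S + y) = 2*S + 2*y)
o(A, C) = -10*A (o(A, C) = A - 11*A = -10*A)
o(V(10), P(14, 27)) - 1*(-341322) = -100*(1 + 10) - 1*(-341322) = -100*11 + 341322 = -10*110 + 341322 = -1100 + 341322 = 340222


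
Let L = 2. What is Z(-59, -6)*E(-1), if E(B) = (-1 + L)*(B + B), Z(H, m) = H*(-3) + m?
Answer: -342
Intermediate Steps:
Z(H, m) = m - 3*H (Z(H, m) = -3*H + m = m - 3*H)
E(B) = 2*B (E(B) = (-1 + 2)*(B + B) = 1*(2*B) = 2*B)
Z(-59, -6)*E(-1) = (-6 - 3*(-59))*(2*(-1)) = (-6 + 177)*(-2) = 171*(-2) = -342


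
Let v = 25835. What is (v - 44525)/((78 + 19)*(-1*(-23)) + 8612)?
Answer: -2670/1549 ≈ -1.7237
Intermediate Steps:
(v - 44525)/((78 + 19)*(-1*(-23)) + 8612) = (25835 - 44525)/((78 + 19)*(-1*(-23)) + 8612) = -18690/(97*23 + 8612) = -18690/(2231 + 8612) = -18690/10843 = -18690*1/10843 = -2670/1549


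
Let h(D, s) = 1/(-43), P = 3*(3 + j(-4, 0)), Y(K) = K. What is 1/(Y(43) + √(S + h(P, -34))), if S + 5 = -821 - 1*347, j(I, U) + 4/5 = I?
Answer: 1849/129947 - 2*I*√542230/129947 ≈ 0.014229 - 0.011333*I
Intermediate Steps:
j(I, U) = -⅘ + I
P = -27/5 (P = 3*(3 + (-⅘ - 4)) = 3*(3 - 24/5) = 3*(-9/5) = -27/5 ≈ -5.4000)
S = -1173 (S = -5 + (-821 - 1*347) = -5 + (-821 - 347) = -5 - 1168 = -1173)
h(D, s) = -1/43
1/(Y(43) + √(S + h(P, -34))) = 1/(43 + √(-1173 - 1/43)) = 1/(43 + √(-50440/43)) = 1/(43 + 2*I*√542230/43)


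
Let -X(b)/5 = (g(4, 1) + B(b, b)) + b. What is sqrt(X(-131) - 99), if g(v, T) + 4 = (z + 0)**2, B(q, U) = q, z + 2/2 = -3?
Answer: sqrt(1151) ≈ 33.926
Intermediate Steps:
z = -4 (z = -1 - 3 = -4)
g(v, T) = 12 (g(v, T) = -4 + (-4 + 0)**2 = -4 + (-4)**2 = -4 + 16 = 12)
X(b) = -60 - 10*b (X(b) = -5*((12 + b) + b) = -5*(12 + 2*b) = -60 - 10*b)
sqrt(X(-131) - 99) = sqrt((-60 - 10*(-131)) - 99) = sqrt((-60 + 1310) - 99) = sqrt(1250 - 99) = sqrt(1151)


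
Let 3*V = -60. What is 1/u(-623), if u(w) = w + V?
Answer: -1/643 ≈ -0.0015552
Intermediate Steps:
V = -20 (V = (⅓)*(-60) = -20)
u(w) = -20 + w (u(w) = w - 20 = -20 + w)
1/u(-623) = 1/(-20 - 623) = 1/(-643) = -1/643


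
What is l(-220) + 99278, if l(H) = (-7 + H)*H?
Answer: 149218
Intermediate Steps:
l(H) = H*(-7 + H)
l(-220) + 99278 = -220*(-7 - 220) + 99278 = -220*(-227) + 99278 = 49940 + 99278 = 149218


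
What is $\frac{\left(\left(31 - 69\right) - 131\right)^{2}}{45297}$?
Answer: $\frac{28561}{45297} \approx 0.63053$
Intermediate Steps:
$\frac{\left(\left(31 - 69\right) - 131\right)^{2}}{45297} = \left(-38 - 131\right)^{2} \cdot \frac{1}{45297} = \left(-169\right)^{2} \cdot \frac{1}{45297} = 28561 \cdot \frac{1}{45297} = \frac{28561}{45297}$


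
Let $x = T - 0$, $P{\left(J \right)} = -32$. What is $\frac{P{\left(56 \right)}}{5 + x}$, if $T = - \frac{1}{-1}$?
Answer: $- \frac{16}{3} \approx -5.3333$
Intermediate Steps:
$T = 1$ ($T = \left(-1\right) \left(-1\right) = 1$)
$x = 1$ ($x = 1 - 0 = 1 + 0 = 1$)
$\frac{P{\left(56 \right)}}{5 + x} = - \frac{32}{5 + 1} = - \frac{32}{6} = \left(-32\right) \frac{1}{6} = - \frac{16}{3}$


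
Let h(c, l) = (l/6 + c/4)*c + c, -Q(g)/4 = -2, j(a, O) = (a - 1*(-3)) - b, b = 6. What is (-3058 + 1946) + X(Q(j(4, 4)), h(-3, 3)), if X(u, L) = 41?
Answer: -1071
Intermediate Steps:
j(a, O) = -3 + a (j(a, O) = (a - 1*(-3)) - 1*6 = (a + 3) - 6 = (3 + a) - 6 = -3 + a)
Q(g) = 8 (Q(g) = -4*(-2) = 8)
h(c, l) = c + c*(c/4 + l/6) (h(c, l) = (l*(⅙) + c*(¼))*c + c = (l/6 + c/4)*c + c = (c/4 + l/6)*c + c = c*(c/4 + l/6) + c = c + c*(c/4 + l/6))
(-3058 + 1946) + X(Q(j(4, 4)), h(-3, 3)) = (-3058 + 1946) + 41 = -1112 + 41 = -1071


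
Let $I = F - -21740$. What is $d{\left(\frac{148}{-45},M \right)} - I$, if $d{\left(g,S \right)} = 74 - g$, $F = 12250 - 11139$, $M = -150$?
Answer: $- \frac{1024817}{45} \approx -22774.0$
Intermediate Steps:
$F = 1111$ ($F = 12250 - 11139 = 1111$)
$I = 22851$ ($I = 1111 - -21740 = 1111 + 21740 = 22851$)
$d{\left(\frac{148}{-45},M \right)} - I = \left(74 - \frac{148}{-45}\right) - 22851 = \left(74 - 148 \left(- \frac{1}{45}\right)\right) - 22851 = \left(74 - - \frac{148}{45}\right) - 22851 = \left(74 + \frac{148}{45}\right) - 22851 = \frac{3478}{45} - 22851 = - \frac{1024817}{45}$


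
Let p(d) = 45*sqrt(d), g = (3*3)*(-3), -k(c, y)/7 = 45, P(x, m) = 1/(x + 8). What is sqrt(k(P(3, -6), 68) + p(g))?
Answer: 3*sqrt(-35 + 15*I*sqrt(3)) ≈ 6.2169 + 18.806*I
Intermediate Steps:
P(x, m) = 1/(8 + x)
k(c, y) = -315 (k(c, y) = -7*45 = -315)
g = -27 (g = 9*(-3) = -27)
sqrt(k(P(3, -6), 68) + p(g)) = sqrt(-315 + 45*sqrt(-27)) = sqrt(-315 + 45*(3*I*sqrt(3))) = sqrt(-315 + 135*I*sqrt(3))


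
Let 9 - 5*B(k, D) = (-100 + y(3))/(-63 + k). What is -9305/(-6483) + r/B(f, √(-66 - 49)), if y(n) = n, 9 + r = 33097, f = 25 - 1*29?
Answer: 3266608735/149109 ≈ 21908.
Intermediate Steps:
f = -4 (f = 25 - 29 = -4)
r = 33088 (r = -9 + 33097 = 33088)
B(k, D) = 9/5 + 97/(5*(-63 + k)) (B(k, D) = 9/5 - (-100 + 3)/(5*(-63 + k)) = 9/5 - (-97)/(5*(-63 + k)) = 9/5 + 97/(5*(-63 + k)))
-9305/(-6483) + r/B(f, √(-66 - 49)) = -9305/(-6483) + 33088/(((-470 + 9*(-4))/(5*(-63 - 4)))) = -9305*(-1/6483) + 33088/(((⅕)*(-470 - 36)/(-67))) = 9305/6483 + 33088/(((⅕)*(-1/67)*(-506))) = 9305/6483 + 33088/(506/335) = 9305/6483 + 33088*(335/506) = 9305/6483 + 503840/23 = 3266608735/149109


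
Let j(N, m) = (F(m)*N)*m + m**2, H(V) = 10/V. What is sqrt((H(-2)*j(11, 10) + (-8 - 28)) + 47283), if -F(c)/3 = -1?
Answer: sqrt(45097) ≈ 212.36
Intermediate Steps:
F(c) = 3 (F(c) = -3*(-1) = 3)
j(N, m) = m**2 + 3*N*m (j(N, m) = (3*N)*m + m**2 = 3*N*m + m**2 = m**2 + 3*N*m)
sqrt((H(-2)*j(11, 10) + (-8 - 28)) + 47283) = sqrt(((10/(-2))*(10*(10 + 3*11)) + (-8 - 28)) + 47283) = sqrt(((10*(-1/2))*(10*(10 + 33)) - 36) + 47283) = sqrt((-50*43 - 36) + 47283) = sqrt((-5*430 - 36) + 47283) = sqrt((-2150 - 36) + 47283) = sqrt(-2186 + 47283) = sqrt(45097)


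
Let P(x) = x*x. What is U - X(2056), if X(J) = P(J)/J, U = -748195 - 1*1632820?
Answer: -2383071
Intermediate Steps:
U = -2381015 (U = -748195 - 1632820 = -2381015)
P(x) = x**2
X(J) = J (X(J) = J**2/J = J)
U - X(2056) = -2381015 - 1*2056 = -2381015 - 2056 = -2383071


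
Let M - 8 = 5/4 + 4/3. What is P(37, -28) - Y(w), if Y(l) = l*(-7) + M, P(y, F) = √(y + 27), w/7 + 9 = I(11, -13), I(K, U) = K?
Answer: 1145/12 ≈ 95.417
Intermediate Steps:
M = 127/12 (M = 8 + (5/4 + 4/3) = 8 + 31/12 = 127/12 ≈ 10.583)
w = 14 (w = -63 + 7*11 = -63 + 77 = 14)
P(y, F) = √(27 + y)
Y(l) = 127/12 - 7*l (Y(l) = l*(-7) + 127/12 = -7*l + 127/12 = 127/12 - 7*l)
P(37, -28) - Y(w) = √(27 + 37) - (127/12 - 7*14) = √64 - (127/12 - 98) = 8 - 1*(-1049/12) = 8 + 1049/12 = 1145/12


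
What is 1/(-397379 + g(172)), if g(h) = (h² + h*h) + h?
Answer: -1/338039 ≈ -2.9582e-6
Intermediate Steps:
g(h) = h + 2*h² (g(h) = (h² + h²) + h = 2*h² + h = h + 2*h²)
1/(-397379 + g(172)) = 1/(-397379 + 172*(1 + 2*172)) = 1/(-397379 + 172*(1 + 344)) = 1/(-397379 + 172*345) = 1/(-397379 + 59340) = 1/(-338039) = -1/338039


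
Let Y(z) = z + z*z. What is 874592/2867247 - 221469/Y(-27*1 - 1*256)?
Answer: -188402878897/76274504694 ≈ -2.4701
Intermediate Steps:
Y(z) = z + z**2
874592/2867247 - 221469/Y(-27*1 - 1*256) = 874592/2867247 - 221469*1/((1 + (-27*1 - 1*256))*(-27*1 - 1*256)) = 874592*(1/2867247) - 221469*1/((1 + (-27 - 256))*(-27 - 256)) = 874592/2867247 - 221469*(-1/(283*(1 - 283))) = 874592/2867247 - 221469/((-283*(-282))) = 874592/2867247 - 221469/79806 = 874592/2867247 - 221469*1/79806 = 874592/2867247 - 73823/26602 = -188402878897/76274504694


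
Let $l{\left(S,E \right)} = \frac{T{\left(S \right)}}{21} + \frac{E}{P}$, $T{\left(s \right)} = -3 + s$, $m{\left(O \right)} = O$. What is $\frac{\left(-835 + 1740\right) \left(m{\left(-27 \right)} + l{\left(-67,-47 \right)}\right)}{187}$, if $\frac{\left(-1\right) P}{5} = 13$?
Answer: $- \frac{1045094}{7293} \approx -143.3$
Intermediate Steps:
$P = -65$ ($P = \left(-5\right) 13 = -65$)
$l{\left(S,E \right)} = - \frac{1}{7} - \frac{E}{65} + \frac{S}{21}$ ($l{\left(S,E \right)} = \frac{-3 + S}{21} + \frac{E}{-65} = \left(-3 + S\right) \frac{1}{21} + E \left(- \frac{1}{65}\right) = \left(- \frac{1}{7} + \frac{S}{21}\right) - \frac{E}{65} = - \frac{1}{7} - \frac{E}{65} + \frac{S}{21}$)
$\frac{\left(-835 + 1740\right) \left(m{\left(-27 \right)} + l{\left(-67,-47 \right)}\right)}{187} = \frac{\left(-835 + 1740\right) \left(-27 - \frac{509}{195}\right)}{187} = 905 \left(-27 - \frac{509}{195}\right) \frac{1}{187} = 905 \left(- \frac{5774}{195}\right) \frac{1}{187} = \left(- \frac{1045094}{39}\right) \frac{1}{187} = - \frac{1045094}{7293}$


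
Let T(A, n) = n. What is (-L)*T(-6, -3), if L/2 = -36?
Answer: -216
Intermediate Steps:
L = -72 (L = 2*(-36) = -72)
(-L)*T(-6, -3) = -1*(-72)*(-3) = 72*(-3) = -216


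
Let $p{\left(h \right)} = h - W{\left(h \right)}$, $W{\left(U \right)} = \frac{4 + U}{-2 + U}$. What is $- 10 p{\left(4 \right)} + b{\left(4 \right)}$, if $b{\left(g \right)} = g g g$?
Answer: $64$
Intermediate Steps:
$W{\left(U \right)} = \frac{4 + U}{-2 + U}$
$p{\left(h \right)} = h - \frac{4 + h}{-2 + h}$
$b{\left(g \right)} = g^{3}$ ($b{\left(g \right)} = g^{2} g = g^{3}$)
$- 10 p{\left(4 \right)} + b{\left(4 \right)} = - 10 \frac{-4 - 4 + 4 \left(-2 + 4\right)}{-2 + 4} + 4^{3} = - 10 \frac{-4 - 4 + 4 \cdot 2}{2} + 64 = - 10 \frac{-4 - 4 + 8}{2} + 64 = - 10 \cdot \frac{1}{2} \cdot 0 + 64 = \left(-10\right) 0 + 64 = 0 + 64 = 64$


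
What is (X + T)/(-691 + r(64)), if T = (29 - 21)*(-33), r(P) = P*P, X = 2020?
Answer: 1756/3405 ≈ 0.51571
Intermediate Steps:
r(P) = P²
T = -264 (T = 8*(-33) = -264)
(X + T)/(-691 + r(64)) = (2020 - 264)/(-691 + 64²) = 1756/(-691 + 4096) = 1756/3405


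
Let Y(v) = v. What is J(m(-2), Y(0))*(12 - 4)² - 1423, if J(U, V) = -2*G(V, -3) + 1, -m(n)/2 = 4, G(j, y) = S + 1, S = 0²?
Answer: -1487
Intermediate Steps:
S = 0
G(j, y) = 1 (G(j, y) = 0 + 1 = 1)
m(n) = -8 (m(n) = -2*4 = -8)
J(U, V) = -1 (J(U, V) = -2*1 + 1 = -2 + 1 = -1)
J(m(-2), Y(0))*(12 - 4)² - 1423 = -(12 - 4)² - 1423 = -1*8² - 1423 = -1*64 - 1423 = -64 - 1423 = -1487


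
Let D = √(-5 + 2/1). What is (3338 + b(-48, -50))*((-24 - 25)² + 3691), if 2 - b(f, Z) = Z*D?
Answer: 20347280 + 304600*I*√3 ≈ 2.0347e+7 + 5.2758e+5*I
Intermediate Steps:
D = I*√3 (D = √(-5 + 2*1) = √(-5 + 2) = √(-3) = I*√3 ≈ 1.732*I)
b(f, Z) = 2 - I*Z*√3 (b(f, Z) = 2 - Z*I*√3 = 2 - I*Z*√3)
(3338 + b(-48, -50))*((-24 - 25)² + 3691) = (3338 + (2 - 1*I*(-50)*√3))*((-24 - 25)² + 3691) = (3338 + (2 + 50*I*√3))*((-49)² + 3691) = (3340 + 50*I*√3)*(2401 + 3691) = (3340 + 50*I*√3)*6092 = 20347280 + 304600*I*√3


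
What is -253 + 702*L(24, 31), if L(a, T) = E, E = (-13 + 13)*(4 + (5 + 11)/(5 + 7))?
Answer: -253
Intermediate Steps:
E = 0 (E = 0*(4 + 16/12) = 0*(4 + 16*(1/12)) = 0*(4 + 4/3) = 0*(16/3) = 0)
L(a, T) = 0
-253 + 702*L(24, 31) = -253 + 702*0 = -253 + 0 = -253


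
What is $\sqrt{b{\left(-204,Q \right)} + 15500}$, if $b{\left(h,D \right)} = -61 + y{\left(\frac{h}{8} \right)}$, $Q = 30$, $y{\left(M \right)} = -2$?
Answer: $\sqrt{15437} \approx 124.25$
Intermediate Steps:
$b{\left(h,D \right)} = -63$ ($b{\left(h,D \right)} = -61 - 2 = -63$)
$\sqrt{b{\left(-204,Q \right)} + 15500} = \sqrt{-63 + 15500} = \sqrt{15437}$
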